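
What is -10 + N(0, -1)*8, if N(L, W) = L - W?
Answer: -2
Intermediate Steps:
-10 + N(0, -1)*8 = -10 + (0 - 1*(-1))*8 = -10 + (0 + 1)*8 = -10 + 1*8 = -10 + 8 = -2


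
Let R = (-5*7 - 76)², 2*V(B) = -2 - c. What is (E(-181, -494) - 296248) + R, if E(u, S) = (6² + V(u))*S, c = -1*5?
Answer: -302452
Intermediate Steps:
c = -5
V(B) = 3/2 (V(B) = (-2 - 1*(-5))/2 = (-2 + 5)/2 = (½)*3 = 3/2)
E(u, S) = 75*S/2 (E(u, S) = (6² + 3/2)*S = (36 + 3/2)*S = 75*S/2)
R = 12321 (R = (-35 - 76)² = (-111)² = 12321)
(E(-181, -494) - 296248) + R = ((75/2)*(-494) - 296248) + 12321 = (-18525 - 296248) + 12321 = -314773 + 12321 = -302452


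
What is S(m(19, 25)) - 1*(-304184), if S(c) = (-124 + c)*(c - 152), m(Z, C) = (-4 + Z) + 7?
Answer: 317444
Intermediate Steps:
m(Z, C) = 3 + Z
S(c) = (-152 + c)*(-124 + c) (S(c) = (-124 + c)*(-152 + c) = (-152 + c)*(-124 + c))
S(m(19, 25)) - 1*(-304184) = (18848 + (3 + 19)² - 276*(3 + 19)) - 1*(-304184) = (18848 + 22² - 276*22) + 304184 = (18848 + 484 - 6072) + 304184 = 13260 + 304184 = 317444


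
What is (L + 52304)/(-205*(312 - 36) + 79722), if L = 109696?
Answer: 27000/3857 ≈ 7.0003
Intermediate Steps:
(L + 52304)/(-205*(312 - 36) + 79722) = (109696 + 52304)/(-205*(312 - 36) + 79722) = 162000/(-205*276 + 79722) = 162000/(-56580 + 79722) = 162000/23142 = 162000*(1/23142) = 27000/3857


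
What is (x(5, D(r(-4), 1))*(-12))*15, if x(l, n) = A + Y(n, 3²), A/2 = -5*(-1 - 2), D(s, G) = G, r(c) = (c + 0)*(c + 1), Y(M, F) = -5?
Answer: -4500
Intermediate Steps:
r(c) = c*(1 + c)
A = 30 (A = 2*(-5*(-1 - 2)) = 2*(-5*(-3)) = 2*15 = 30)
x(l, n) = 25 (x(l, n) = 30 - 5 = 25)
(x(5, D(r(-4), 1))*(-12))*15 = (25*(-12))*15 = -300*15 = -4500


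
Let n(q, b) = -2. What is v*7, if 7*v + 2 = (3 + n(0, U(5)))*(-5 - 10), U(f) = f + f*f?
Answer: -17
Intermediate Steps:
U(f) = f + f²
v = -17/7 (v = -2/7 + ((3 - 2)*(-5 - 10))/7 = -2/7 + (1*(-15))/7 = -2/7 + (⅐)*(-15) = -2/7 - 15/7 = -17/7 ≈ -2.4286)
v*7 = -17/7*7 = -17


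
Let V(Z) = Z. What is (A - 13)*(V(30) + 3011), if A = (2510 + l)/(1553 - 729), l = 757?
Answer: -22640245/824 ≈ -27476.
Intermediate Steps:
A = 3267/824 (A = (2510 + 757)/(1553 - 729) = 3267/824 ≈ 3.9648)
(A - 13)*(V(30) + 3011) = (3267/824 - 13)*(30 + 3011) = -7445/824*3041 = -22640245/824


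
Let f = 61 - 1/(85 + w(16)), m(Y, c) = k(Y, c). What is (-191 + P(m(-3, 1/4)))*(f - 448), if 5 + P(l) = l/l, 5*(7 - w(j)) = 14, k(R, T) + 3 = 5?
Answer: 33658365/446 ≈ 75467.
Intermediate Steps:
k(R, T) = 2 (k(R, T) = -3 + 5 = 2)
w(j) = 21/5 (w(j) = 7 - 1/5*14 = 7 - 14/5 = 21/5)
m(Y, c) = 2
P(l) = -4 (P(l) = -5 + l/l = -5 + 1 = -4)
f = 27201/446 (f = 61 - 1/(85 + 21/5) = 61 - 1/446/5 = 61 - 1*5/446 = 61 - 5/446 = 27201/446 ≈ 60.989)
(-191 + P(m(-3, 1/4)))*(f - 448) = (-191 - 4)*(27201/446 - 448) = -195*(-172607/446) = 33658365/446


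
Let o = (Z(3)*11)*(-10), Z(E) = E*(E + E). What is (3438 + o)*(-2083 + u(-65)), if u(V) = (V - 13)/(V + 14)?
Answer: -51591330/17 ≈ -3.0348e+6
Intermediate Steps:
u(V) = (-13 + V)/(14 + V)
Z(E) = 2*E**2 (Z(E) = E*(2*E) = 2*E**2)
o = -1980 (o = ((2*3**2)*11)*(-10) = ((2*9)*11)*(-10) = (18*11)*(-10) = 198*(-10) = -1980)
(3438 + o)*(-2083 + u(-65)) = (3438 - 1980)*(-2083 + (-13 - 65)/(14 - 65)) = 1458*(-2083 - 78/(-51)) = 1458*(-2083 - 1/51*(-78)) = 1458*(-2083 + 26/17) = 1458*(-35385/17) = -51591330/17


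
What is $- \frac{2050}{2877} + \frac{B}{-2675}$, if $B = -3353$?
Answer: $\frac{4162831}{7695975} \approx 0.54091$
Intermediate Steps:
$- \frac{2050}{2877} + \frac{B}{-2675} = - \frac{2050}{2877} - \frac{3353}{-2675} = \left(-2050\right) \frac{1}{2877} - - \frac{3353}{2675} = - \frac{2050}{2877} + \frac{3353}{2675} = \frac{4162831}{7695975}$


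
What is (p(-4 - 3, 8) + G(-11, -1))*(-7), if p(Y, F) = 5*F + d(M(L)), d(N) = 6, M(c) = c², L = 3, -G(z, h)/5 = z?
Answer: -707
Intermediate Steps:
G(z, h) = -5*z
p(Y, F) = 6 + 5*F (p(Y, F) = 5*F + 6 = 6 + 5*F)
(p(-4 - 3, 8) + G(-11, -1))*(-7) = ((6 + 5*8) - 5*(-11))*(-7) = ((6 + 40) + 55)*(-7) = (46 + 55)*(-7) = 101*(-7) = -707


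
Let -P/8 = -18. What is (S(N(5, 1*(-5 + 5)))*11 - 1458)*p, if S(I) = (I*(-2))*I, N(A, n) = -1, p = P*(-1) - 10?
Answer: 227920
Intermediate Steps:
P = 144 (P = -8*(-18) = 144)
p = -154 (p = 144*(-1) - 10 = -144 - 10 = -154)
S(I) = -2*I**2 (S(I) = (-2*I)*I = -2*I**2)
(S(N(5, 1*(-5 + 5)))*11 - 1458)*p = (-2*(-1)**2*11 - 1458)*(-154) = (-2*1*11 - 1458)*(-154) = (-2*11 - 1458)*(-154) = (-22 - 1458)*(-154) = -1480*(-154) = 227920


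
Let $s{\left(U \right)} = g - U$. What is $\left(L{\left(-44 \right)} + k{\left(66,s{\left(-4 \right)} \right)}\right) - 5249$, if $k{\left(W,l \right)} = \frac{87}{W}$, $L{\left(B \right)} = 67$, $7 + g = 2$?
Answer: $- \frac{113975}{22} \approx -5180.7$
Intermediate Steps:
$g = -5$ ($g = -7 + 2 = -5$)
$s{\left(U \right)} = -5 - U$
$\left(L{\left(-44 \right)} + k{\left(66,s{\left(-4 \right)} \right)}\right) - 5249 = \left(67 + \frac{87}{66}\right) - 5249 = \left(67 + 87 \cdot \frac{1}{66}\right) - 5249 = \left(67 + \frac{29}{22}\right) - 5249 = \frac{1503}{22} - 5249 = - \frac{113975}{22}$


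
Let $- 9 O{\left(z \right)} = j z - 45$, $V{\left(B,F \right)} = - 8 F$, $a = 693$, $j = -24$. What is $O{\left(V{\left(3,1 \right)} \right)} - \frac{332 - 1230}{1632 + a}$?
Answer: $- \frac{12359}{775} \approx -15.947$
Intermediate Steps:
$O{\left(z \right)} = 5 + \frac{8 z}{3}$ ($O{\left(z \right)} = - \frac{- 24 z - 45}{9} = - \frac{-45 - 24 z}{9} = 5 + \frac{8 z}{3}$)
$O{\left(V{\left(3,1 \right)} \right)} - \frac{332 - 1230}{1632 + a} = \left(5 + \frac{8 \left(\left(-8\right) 1\right)}{3}\right) - \frac{332 - 1230}{1632 + 693} = \left(5 + \frac{8}{3} \left(-8\right)\right) - - \frac{898}{2325} = \left(5 - \frac{64}{3}\right) - \left(-898\right) \frac{1}{2325} = - \frac{49}{3} - - \frac{898}{2325} = - \frac{49}{3} + \frac{898}{2325} = - \frac{12359}{775}$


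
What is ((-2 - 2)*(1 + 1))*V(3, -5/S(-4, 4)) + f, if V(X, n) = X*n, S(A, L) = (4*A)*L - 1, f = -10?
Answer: -154/13 ≈ -11.846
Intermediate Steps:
S(A, L) = -1 + 4*A*L (S(A, L) = 4*A*L - 1 = -1 + 4*A*L)
((-2 - 2)*(1 + 1))*V(3, -5/S(-4, 4)) + f = ((-2 - 2)*(1 + 1))*(3*(-5/(-1 + 4*(-4)*4))) - 10 = (-4*2)*(3*(-5/(-1 - 64))) - 10 = -24*(-5/(-65)) - 10 = -24*(-5*(-1/65)) - 10 = -24/13 - 10 = -154/13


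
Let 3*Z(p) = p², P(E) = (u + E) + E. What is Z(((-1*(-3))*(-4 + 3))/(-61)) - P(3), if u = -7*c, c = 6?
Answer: 133959/3721 ≈ 36.001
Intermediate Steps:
u = -42 (u = -7*6 = -42)
P(E) = -42 + 2*E (P(E) = (-42 + E) + E = -42 + 2*E)
Z(p) = p²/3
Z(((-1*(-3))*(-4 + 3))/(-61)) - P(3) = (((-1*(-3))*(-4 + 3))/(-61))²/3 - (-42 + 2*3) = ((3*(-1))*(-1/61))²/3 - (-42 + 6) = (-3*(-1/61))²/3 - 1*(-36) = (3/61)²/3 + 36 = (⅓)*(9/3721) + 36 = 3/3721 + 36 = 133959/3721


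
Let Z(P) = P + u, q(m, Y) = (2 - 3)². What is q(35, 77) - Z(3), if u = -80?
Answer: 78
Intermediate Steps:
q(m, Y) = 1 (q(m, Y) = (-1)² = 1)
Z(P) = -80 + P (Z(P) = P - 80 = -80 + P)
q(35, 77) - Z(3) = 1 - (-80 + 3) = 1 - 1*(-77) = 1 + 77 = 78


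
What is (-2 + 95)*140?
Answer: 13020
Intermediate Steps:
(-2 + 95)*140 = 93*140 = 13020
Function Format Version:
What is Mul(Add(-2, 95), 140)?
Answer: 13020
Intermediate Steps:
Mul(Add(-2, 95), 140) = Mul(93, 140) = 13020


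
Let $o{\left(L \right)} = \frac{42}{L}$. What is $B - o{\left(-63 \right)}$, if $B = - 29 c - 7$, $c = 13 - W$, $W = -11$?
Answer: $- \frac{2107}{3} \approx -702.33$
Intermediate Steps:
$c = 24$ ($c = 13 - -11 = 13 + 11 = 24$)
$B = -703$ ($B = \left(-29\right) 24 - 7 = -696 - 7 = -703$)
$B - o{\left(-63 \right)} = -703 - \frac{42}{-63} = -703 - 42 \left(- \frac{1}{63}\right) = -703 - - \frac{2}{3} = -703 + \frac{2}{3} = - \frac{2107}{3}$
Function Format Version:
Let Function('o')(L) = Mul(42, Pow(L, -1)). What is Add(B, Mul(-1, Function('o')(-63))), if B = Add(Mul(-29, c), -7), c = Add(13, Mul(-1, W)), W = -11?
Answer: Rational(-2107, 3) ≈ -702.33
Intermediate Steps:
c = 24 (c = Add(13, Mul(-1, -11)) = Add(13, 11) = 24)
B = -703 (B = Add(Mul(-29, 24), -7) = Add(-696, -7) = -703)
Add(B, Mul(-1, Function('o')(-63))) = Add(-703, Mul(-1, Mul(42, Pow(-63, -1)))) = Add(-703, Mul(-1, Mul(42, Rational(-1, 63)))) = Add(-703, Mul(-1, Rational(-2, 3))) = Add(-703, Rational(2, 3)) = Rational(-2107, 3)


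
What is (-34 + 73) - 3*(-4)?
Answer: 51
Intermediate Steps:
(-34 + 73) - 3*(-4) = 39 + 12 = 51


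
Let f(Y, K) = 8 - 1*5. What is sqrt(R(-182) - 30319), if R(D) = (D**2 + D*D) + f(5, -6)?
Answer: 2*sqrt(8983) ≈ 189.56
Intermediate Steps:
f(Y, K) = 3 (f(Y, K) = 8 - 5 = 3)
R(D) = 3 + 2*D**2 (R(D) = (D**2 + D*D) + 3 = (D**2 + D**2) + 3 = 2*D**2 + 3 = 3 + 2*D**2)
sqrt(R(-182) - 30319) = sqrt((3 + 2*(-182)**2) - 30319) = sqrt((3 + 2*33124) - 30319) = sqrt((3 + 66248) - 30319) = sqrt(66251 - 30319) = sqrt(35932) = 2*sqrt(8983)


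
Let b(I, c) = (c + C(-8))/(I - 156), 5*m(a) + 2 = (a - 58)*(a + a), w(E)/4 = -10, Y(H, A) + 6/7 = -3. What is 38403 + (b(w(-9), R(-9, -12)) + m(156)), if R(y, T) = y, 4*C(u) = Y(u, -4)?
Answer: 1221569827/27440 ≈ 44518.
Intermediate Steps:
Y(H, A) = -27/7 (Y(H, A) = -6/7 - 3 = -27/7)
C(u) = -27/28 (C(u) = (¼)*(-27/7) = -27/28)
w(E) = -40 (w(E) = 4*(-10) = -40)
m(a) = -⅖ + 2*a*(-58 + a)/5 (m(a) = -⅖ + ((a - 58)*(a + a))/5 = -⅖ + ((-58 + a)*(2*a))/5 = -⅖ + (2*a*(-58 + a))/5 = -⅖ + 2*a*(-58 + a)/5)
b(I, c) = (-27/28 + c)/(-156 + I) (b(I, c) = (c - 27/28)/(I - 156) = (-27/28 + c)/(-156 + I))
38403 + (b(w(-9), R(-9, -12)) + m(156)) = 38403 + ((-27/28 - 9)/(-156 - 40) + (-⅖ - 116/5*156 + (⅖)*156²)) = 38403 + (-279/28/(-196) + (-⅖ - 18096/5 + (⅖)*24336)) = 38403 + (-1/196*(-279/28) + (-⅖ - 18096/5 + 48672/5)) = 38403 + (279/5488 + 30574/5) = 38403 + 167791507/27440 = 1221569827/27440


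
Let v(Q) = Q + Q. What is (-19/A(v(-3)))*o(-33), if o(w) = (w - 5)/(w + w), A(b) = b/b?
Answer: -361/33 ≈ -10.939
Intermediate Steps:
v(Q) = 2*Q
A(b) = 1
o(w) = (-5 + w)/(2*w) (o(w) = (-5 + w)/((2*w)) = (-5 + w)*(1/(2*w)) = (-5 + w)/(2*w))
(-19/A(v(-3)))*o(-33) = (-19/1)*((1/2)*(-5 - 33)/(-33)) = (-19*1)*((1/2)*(-1/33)*(-38)) = -19*19/33 = -361/33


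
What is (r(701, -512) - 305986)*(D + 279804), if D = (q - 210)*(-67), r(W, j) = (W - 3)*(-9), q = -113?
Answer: -94131627260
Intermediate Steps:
r(W, j) = 27 - 9*W (r(W, j) = (-3 + W)*(-9) = 27 - 9*W)
D = 21641 (D = (-113 - 210)*(-67) = -323*(-67) = 21641)
(r(701, -512) - 305986)*(D + 279804) = ((27 - 9*701) - 305986)*(21641 + 279804) = ((27 - 6309) - 305986)*301445 = (-6282 - 305986)*301445 = -312268*301445 = -94131627260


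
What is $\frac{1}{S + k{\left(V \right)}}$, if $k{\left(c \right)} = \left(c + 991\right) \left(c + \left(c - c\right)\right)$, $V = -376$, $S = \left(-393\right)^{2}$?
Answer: $- \frac{1}{76791} \approx -1.3022 \cdot 10^{-5}$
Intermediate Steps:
$S = 154449$
$k{\left(c \right)} = c \left(991 + c\right)$ ($k{\left(c \right)} = \left(991 + c\right) \left(c + 0\right) = \left(991 + c\right) c = c \left(991 + c\right)$)
$\frac{1}{S + k{\left(V \right)}} = \frac{1}{154449 - 376 \left(991 - 376\right)} = \frac{1}{154449 - 231240} = \frac{1}{-76791} = - \frac{1}{76791}$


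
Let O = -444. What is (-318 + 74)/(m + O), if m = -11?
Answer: 244/455 ≈ 0.53626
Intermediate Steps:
(-318 + 74)/(m + O) = (-318 + 74)/(-11 - 444) = -244/(-455) = -244*(-1/455) = 244/455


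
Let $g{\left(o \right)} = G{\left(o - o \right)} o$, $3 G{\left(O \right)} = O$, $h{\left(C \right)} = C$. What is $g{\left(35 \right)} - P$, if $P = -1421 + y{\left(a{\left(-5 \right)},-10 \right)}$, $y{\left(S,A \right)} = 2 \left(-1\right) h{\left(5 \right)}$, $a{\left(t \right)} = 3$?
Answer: $1431$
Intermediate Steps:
$G{\left(O \right)} = \frac{O}{3}$
$g{\left(o \right)} = 0$ ($g{\left(o \right)} = \frac{o - o}{3} o = \frac{1}{3} \cdot 0 o = 0 o = 0$)
$y{\left(S,A \right)} = -10$ ($y{\left(S,A \right)} = 2 \left(-1\right) 5 = \left(-2\right) 5 = -10$)
$P = -1431$ ($P = -1421 - 10 = -1431$)
$g{\left(35 \right)} - P = 0 - -1431 = 0 + 1431 = 1431$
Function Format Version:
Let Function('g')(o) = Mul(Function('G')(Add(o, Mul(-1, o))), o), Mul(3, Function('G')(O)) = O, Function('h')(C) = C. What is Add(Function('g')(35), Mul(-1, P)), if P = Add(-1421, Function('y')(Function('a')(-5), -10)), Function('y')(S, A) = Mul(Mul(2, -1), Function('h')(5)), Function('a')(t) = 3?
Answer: 1431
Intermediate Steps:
Function('G')(O) = Mul(Rational(1, 3), O)
Function('g')(o) = 0 (Function('g')(o) = Mul(Mul(Rational(1, 3), Add(o, Mul(-1, o))), o) = Mul(Mul(Rational(1, 3), 0), o) = Mul(0, o) = 0)
Function('y')(S, A) = -10 (Function('y')(S, A) = Mul(Mul(2, -1), 5) = Mul(-2, 5) = -10)
P = -1431 (P = Add(-1421, -10) = -1431)
Add(Function('g')(35), Mul(-1, P)) = Add(0, Mul(-1, -1431)) = Add(0, 1431) = 1431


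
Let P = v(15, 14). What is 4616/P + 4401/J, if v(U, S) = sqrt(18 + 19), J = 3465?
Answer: 489/385 + 4616*sqrt(37)/37 ≈ 760.14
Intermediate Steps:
v(U, S) = sqrt(37)
P = sqrt(37) ≈ 6.0828
4616/P + 4401/J = 4616/(sqrt(37)) + 4401/3465 = 4616*(sqrt(37)/37) + 4401*(1/3465) = 4616*sqrt(37)/37 + 489/385 = 489/385 + 4616*sqrt(37)/37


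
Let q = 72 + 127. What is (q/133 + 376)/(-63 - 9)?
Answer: -50207/9576 ≈ -5.2430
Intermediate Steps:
q = 199
(q/133 + 376)/(-63 - 9) = (199/133 + 376)/(-63 - 9) = (199*(1/133) + 376)/(-72) = (199/133 + 376)*(-1/72) = (50207/133)*(-1/72) = -50207/9576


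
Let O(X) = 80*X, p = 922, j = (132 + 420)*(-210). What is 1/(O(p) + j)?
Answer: -1/42160 ≈ -2.3719e-5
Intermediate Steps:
j = -115920 (j = 552*(-210) = -115920)
1/(O(p) + j) = 1/(80*922 - 115920) = 1/(73760 - 115920) = 1/(-42160) = -1/42160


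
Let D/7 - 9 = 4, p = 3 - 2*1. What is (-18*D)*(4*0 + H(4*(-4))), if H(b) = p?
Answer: -1638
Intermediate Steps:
p = 1 (p = 3 - 2 = 1)
D = 91 (D = 63 + 7*4 = 63 + 28 = 91)
H(b) = 1
(-18*D)*(4*0 + H(4*(-4))) = (-18*91)*(4*0 + 1) = -1638*(0 + 1) = -1638*1 = -1638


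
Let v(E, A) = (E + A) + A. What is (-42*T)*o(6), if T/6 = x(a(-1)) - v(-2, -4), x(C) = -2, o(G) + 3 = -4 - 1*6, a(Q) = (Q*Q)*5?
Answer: 26208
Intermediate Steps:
v(E, A) = E + 2*A (v(E, A) = (A + E) + A = E + 2*A)
a(Q) = 5*Q² (a(Q) = Q²*5 = 5*Q²)
o(G) = -13 (o(G) = -3 + (-4 - 1*6) = -3 + (-4 - 6) = -3 - 10 = -13)
T = 48 (T = 6*(-2 - (-2 + 2*(-4))) = 6*(-2 - (-2 - 8)) = 6*(-2 - 1*(-10)) = 6*(-2 + 10) = 6*8 = 48)
(-42*T)*o(6) = -42*48*(-13) = -2016*(-13) = 26208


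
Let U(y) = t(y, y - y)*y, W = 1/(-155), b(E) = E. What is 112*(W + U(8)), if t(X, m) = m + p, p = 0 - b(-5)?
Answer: 694288/155 ≈ 4479.3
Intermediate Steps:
p = 5 (p = 0 - 1*(-5) = 0 + 5 = 5)
W = -1/155 ≈ -0.0064516
t(X, m) = 5 + m (t(X, m) = m + 5 = 5 + m)
U(y) = 5*y (U(y) = (5 + (y - y))*y = (5 + 0)*y = 5*y)
112*(W + U(8)) = 112*(-1/155 + 5*8) = 112*(-1/155 + 40) = 112*(6199/155) = 694288/155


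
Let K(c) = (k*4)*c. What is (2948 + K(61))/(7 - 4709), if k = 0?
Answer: -1474/2351 ≈ -0.62697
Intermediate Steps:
K(c) = 0 (K(c) = (0*4)*c = 0*c = 0)
(2948 + K(61))/(7 - 4709) = (2948 + 0)/(7 - 4709) = 2948/(-4702) = 2948*(-1/4702) = -1474/2351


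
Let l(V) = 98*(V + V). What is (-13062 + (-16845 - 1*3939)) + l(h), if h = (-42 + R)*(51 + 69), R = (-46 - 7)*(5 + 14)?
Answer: -24706326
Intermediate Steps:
R = -1007 (R = -53*19 = -1007)
h = -125880 (h = (-42 - 1007)*(51 + 69) = -1049*120 = -125880)
l(V) = 196*V (l(V) = 98*(2*V) = 196*V)
(-13062 + (-16845 - 1*3939)) + l(h) = (-13062 + (-16845 - 1*3939)) + 196*(-125880) = (-13062 + (-16845 - 3939)) - 24672480 = (-13062 - 20784) - 24672480 = -33846 - 24672480 = -24706326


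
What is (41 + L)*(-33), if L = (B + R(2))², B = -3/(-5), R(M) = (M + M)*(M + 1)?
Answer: -164802/25 ≈ -6592.1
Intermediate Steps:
R(M) = 2*M*(1 + M) (R(M) = (2*M)*(1 + M) = 2*M*(1 + M))
B = ⅗ (B = -3*(-⅕) = ⅗ ≈ 0.60000)
L = 3969/25 (L = (⅗ + 2*2*(1 + 2))² = (⅗ + 2*2*3)² = (⅗ + 12)² = (63/5)² = 3969/25 ≈ 158.76)
(41 + L)*(-33) = (41 + 3969/25)*(-33) = (4994/25)*(-33) = -164802/25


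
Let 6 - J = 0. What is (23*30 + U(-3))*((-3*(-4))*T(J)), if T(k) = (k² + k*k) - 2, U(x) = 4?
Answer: 582960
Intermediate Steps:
J = 6 (J = 6 - 1*0 = 6 + 0 = 6)
T(k) = -2 + 2*k² (T(k) = (k² + k²) - 2 = 2*k² - 2 = -2 + 2*k²)
(23*30 + U(-3))*((-3*(-4))*T(J)) = (23*30 + 4)*((-3*(-4))*(-2 + 2*6²)) = (690 + 4)*(12*(-2 + 2*36)) = 694*(12*(-2 + 72)) = 694*(12*70) = 694*840 = 582960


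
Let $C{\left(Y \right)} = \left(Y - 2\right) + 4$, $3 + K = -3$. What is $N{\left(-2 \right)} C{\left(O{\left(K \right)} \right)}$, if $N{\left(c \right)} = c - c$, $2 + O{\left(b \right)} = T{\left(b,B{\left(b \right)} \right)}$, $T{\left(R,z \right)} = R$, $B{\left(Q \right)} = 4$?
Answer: $0$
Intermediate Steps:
$K = -6$ ($K = -3 - 3 = -6$)
$O{\left(b \right)} = -2 + b$
$N{\left(c \right)} = 0$
$C{\left(Y \right)} = 2 + Y$ ($C{\left(Y \right)} = \left(-2 + Y\right) + 4 = 2 + Y$)
$N{\left(-2 \right)} C{\left(O{\left(K \right)} \right)} = 0 \left(2 - 8\right) = 0 \left(-6\right) = 0$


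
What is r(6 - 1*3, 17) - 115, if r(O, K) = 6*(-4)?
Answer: -139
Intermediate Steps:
r(O, K) = -24
r(6 - 1*3, 17) - 115 = -24 - 115 = -139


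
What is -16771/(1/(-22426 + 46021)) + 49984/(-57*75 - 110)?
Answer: -1735196051809/4385 ≈ -3.9571e+8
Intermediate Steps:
-16771/(1/(-22426 + 46021)) + 49984/(-57*75 - 110) = -16771/(1/23595) + 49984/(-4275 - 110) = -16771/1/23595 + 49984/(-4385) = -16771*23595 + 49984*(-1/4385) = -395711745 - 49984/4385 = -1735196051809/4385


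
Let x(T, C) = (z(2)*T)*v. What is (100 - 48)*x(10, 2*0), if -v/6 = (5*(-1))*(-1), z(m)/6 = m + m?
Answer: -374400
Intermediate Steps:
z(m) = 12*m (z(m) = 6*(m + m) = 6*(2*m) = 12*m)
v = -30 (v = -6*5*(-1)*(-1) = -(-30)*(-1) = -6*5 = -30)
x(T, C) = -720*T (x(T, C) = ((12*2)*T)*(-30) = (24*T)*(-30) = -720*T)
(100 - 48)*x(10, 2*0) = (100 - 48)*(-720*10) = 52*(-7200) = -374400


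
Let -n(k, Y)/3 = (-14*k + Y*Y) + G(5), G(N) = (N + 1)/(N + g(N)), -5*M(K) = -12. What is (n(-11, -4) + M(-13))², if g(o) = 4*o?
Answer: 161493264/625 ≈ 2.5839e+5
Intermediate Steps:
M(K) = 12/5 (M(K) = -⅕*(-12) = 12/5)
G(N) = (1 + N)/(5*N) (G(N) = (N + 1)/(N + 4*N) = (1 + N)/((5*N)) = (1 + N)*(1/(5*N)) = (1 + N)/(5*N))
n(k, Y) = -18/25 - 3*Y² + 42*k (n(k, Y) = -3*((-14*k + Y*Y) + (⅕)*(1 + 5)/5) = -3*((-14*k + Y²) + (⅕)*(⅕)*6) = -3*((Y² - 14*k) + 6/25) = -3*(6/25 + Y² - 14*k) = -18/25 - 3*Y² + 42*k)
(n(-11, -4) + M(-13))² = ((-18/25 - 3*(-4)² + 42*(-11)) + 12/5)² = ((-18/25 - 3*16 - 462) + 12/5)² = ((-18/25 - 48 - 462) + 12/5)² = (-12768/25 + 12/5)² = (-12708/25)² = 161493264/625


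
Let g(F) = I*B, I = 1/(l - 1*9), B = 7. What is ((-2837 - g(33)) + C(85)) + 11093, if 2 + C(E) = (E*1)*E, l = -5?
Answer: 30959/2 ≈ 15480.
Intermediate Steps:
C(E) = -2 + E**2 (C(E) = -2 + (E*1)*E = -2 + E*E = -2 + E**2)
I = -1/14 (I = 1/(-5 - 1*9) = 1/(-5 - 9) = 1/(-14) = -1/14 ≈ -0.071429)
g(F) = -1/2 (g(F) = -1/14*7 = -1/2)
((-2837 - g(33)) + C(85)) + 11093 = ((-2837 - 1*(-1/2)) + (-2 + 85**2)) + 11093 = ((-2837 + 1/2) + (-2 + 7225)) + 11093 = (-5673/2 + 7223) + 11093 = 8773/2 + 11093 = 30959/2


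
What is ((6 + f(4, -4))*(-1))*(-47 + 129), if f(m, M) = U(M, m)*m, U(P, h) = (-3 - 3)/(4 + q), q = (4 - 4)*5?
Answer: 0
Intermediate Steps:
q = 0 (q = 0*5 = 0)
U(P, h) = -3/2 (U(P, h) = (-3 - 3)/(4 + 0) = -6/4 = -6*¼ = -3/2)
f(m, M) = -3*m/2
((6 + f(4, -4))*(-1))*(-47 + 129) = ((6 - 3/2*4)*(-1))*(-47 + 129) = ((6 - 6)*(-1))*82 = (0*(-1))*82 = 0*82 = 0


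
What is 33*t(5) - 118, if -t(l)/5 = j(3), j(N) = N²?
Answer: -1603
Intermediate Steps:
t(l) = -45 (t(l) = -5*3² = -5*9 = -45)
33*t(5) - 118 = 33*(-45) - 118 = -1485 - 118 = -1603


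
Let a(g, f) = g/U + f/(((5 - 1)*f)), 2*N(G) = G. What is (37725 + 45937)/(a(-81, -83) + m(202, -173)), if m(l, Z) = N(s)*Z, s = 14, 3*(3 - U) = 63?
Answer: -334648/4825 ≈ -69.357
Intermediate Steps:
U = -18 (U = 3 - ⅓*63 = 3 - 21 = -18)
N(G) = G/2
a(g, f) = ¼ - g/18 (a(g, f) = g/(-18) + f/(((5 - 1)*f)) = g*(-1/18) + f/((4*f)) = -g/18 + f*(1/(4*f)) = -g/18 + ¼ = ¼ - g/18)
m(l, Z) = 7*Z (m(l, Z) = ((½)*14)*Z = 7*Z)
(37725 + 45937)/(a(-81, -83) + m(202, -173)) = (37725 + 45937)/((¼ - 1/18*(-81)) + 7*(-173)) = 83662/((¼ + 9/2) - 1211) = 83662/(19/4 - 1211) = 83662/(-4825/4) = 83662*(-4/4825) = -334648/4825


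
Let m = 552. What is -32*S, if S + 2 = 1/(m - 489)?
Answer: 4000/63 ≈ 63.492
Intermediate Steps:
S = -125/63 (S = -2 + 1/(552 - 489) = -2 + 1/63 = -125/63 ≈ -1.9841)
-32*S = -32*(-125/63) = 4000/63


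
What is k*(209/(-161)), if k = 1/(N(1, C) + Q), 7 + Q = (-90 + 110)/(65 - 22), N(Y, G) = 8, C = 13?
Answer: -8987/10143 ≈ -0.88603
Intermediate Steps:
Q = -281/43 (Q = -7 + (-90 + 110)/(65 - 22) = -7 + 20/43 = -281/43 ≈ -6.5349)
k = 43/63 (k = 1/(8 - 281/43) = 1/(63/43) = 43/63 ≈ 0.68254)
k*(209/(-161)) = 43*(209/(-161))/63 = 43*(209*(-1/161))/63 = (43/63)*(-209/161) = -8987/10143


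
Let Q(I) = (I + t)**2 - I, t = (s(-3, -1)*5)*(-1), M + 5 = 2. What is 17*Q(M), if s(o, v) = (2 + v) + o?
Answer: 884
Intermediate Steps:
s(o, v) = 2 + o + v
M = -3 (M = -5 + 2 = -3)
t = 10 (t = ((2 - 3 - 1)*5)*(-1) = -2*5*(-1) = -10*(-1) = 10)
Q(I) = (10 + I)**2 - I (Q(I) = (I + 10)**2 - I = (10 + I)**2 - I)
17*Q(M) = 17*((10 - 3)**2 - 1*(-3)) = 17*(7**2 + 3) = 17*(49 + 3) = 17*52 = 884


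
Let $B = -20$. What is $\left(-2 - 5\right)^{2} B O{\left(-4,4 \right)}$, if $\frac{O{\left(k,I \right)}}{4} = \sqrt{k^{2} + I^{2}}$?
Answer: $- 15680 \sqrt{2} \approx -22175.0$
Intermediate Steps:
$O{\left(k,I \right)} = 4 \sqrt{I^{2} + k^{2}}$ ($O{\left(k,I \right)} = 4 \sqrt{k^{2} + I^{2}} = 4 \sqrt{I^{2} + k^{2}}$)
$\left(-2 - 5\right)^{2} B O{\left(-4,4 \right)} = \left(-2 - 5\right)^{2} \left(-20\right) 4 \sqrt{4^{2} + \left(-4\right)^{2}} = \left(-7\right)^{2} \left(-20\right) 4 \sqrt{16 + 16} = 49 \left(-20\right) 4 \sqrt{32} = - 980 \cdot 4 \cdot 4 \sqrt{2} = - 980 \cdot 16 \sqrt{2} = - 15680 \sqrt{2}$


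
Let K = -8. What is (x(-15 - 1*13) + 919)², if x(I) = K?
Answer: 829921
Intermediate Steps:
x(I) = -8
(x(-15 - 1*13) + 919)² = (-8 + 919)² = 911² = 829921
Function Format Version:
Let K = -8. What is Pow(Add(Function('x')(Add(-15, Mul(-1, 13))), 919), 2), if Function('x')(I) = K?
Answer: 829921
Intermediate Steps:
Function('x')(I) = -8
Pow(Add(Function('x')(Add(-15, Mul(-1, 13))), 919), 2) = Pow(Add(-8, 919), 2) = Pow(911, 2) = 829921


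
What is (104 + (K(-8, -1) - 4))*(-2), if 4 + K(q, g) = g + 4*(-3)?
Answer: -166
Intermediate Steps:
K(q, g) = -16 + g (K(q, g) = -4 + (g + 4*(-3)) = -4 + (g - 12) = -4 + (-12 + g) = -16 + g)
(104 + (K(-8, -1) - 4))*(-2) = (104 + ((-16 - 1) - 4))*(-2) = (104 + (-17 - 4))*(-2) = (104 - 21)*(-2) = 83*(-2) = -166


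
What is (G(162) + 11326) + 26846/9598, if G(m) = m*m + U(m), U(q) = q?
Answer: 181089291/4799 ≈ 37735.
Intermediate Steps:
G(m) = m + m² (G(m) = m*m + m = m² + m = m + m²)
(G(162) + 11326) + 26846/9598 = (162*(1 + 162) + 11326) + 26846/9598 = (162*163 + 11326) + 26846*(1/9598) = (26406 + 11326) + 13423/4799 = 37732 + 13423/4799 = 181089291/4799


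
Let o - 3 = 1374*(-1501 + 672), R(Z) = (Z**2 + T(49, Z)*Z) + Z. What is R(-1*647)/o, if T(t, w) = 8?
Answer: -412786/1139043 ≈ -0.36240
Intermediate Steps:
R(Z) = Z**2 + 9*Z (R(Z) = (Z**2 + 8*Z) + Z = Z**2 + 9*Z)
o = -1139043 (o = 3 + 1374*(-1501 + 672) = 3 + 1374*(-829) = 3 - 1139046 = -1139043)
R(-1*647)/o = ((-1*647)*(9 - 1*647))/(-1139043) = -647*(9 - 647)*(-1/1139043) = -647*(-638)*(-1/1139043) = 412786*(-1/1139043) = -412786/1139043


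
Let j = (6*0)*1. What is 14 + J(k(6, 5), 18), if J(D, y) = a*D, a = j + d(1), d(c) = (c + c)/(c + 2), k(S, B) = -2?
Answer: 38/3 ≈ 12.667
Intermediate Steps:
j = 0 (j = 0*1 = 0)
d(c) = 2*c/(2 + c) (d(c) = (2*c)/(2 + c) = 2*c/(2 + c))
a = ⅔ (a = 0 + 2*1/(2 + 1) = 0 + 2*1/3 = 0 + 2*1*(⅓) = 0 + ⅔ = ⅔ ≈ 0.66667)
J(D, y) = 2*D/3
14 + J(k(6, 5), 18) = 14 + (⅔)*(-2) = 14 - 4/3 = 38/3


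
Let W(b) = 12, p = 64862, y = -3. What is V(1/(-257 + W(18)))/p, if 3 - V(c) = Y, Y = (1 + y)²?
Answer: -1/64862 ≈ -1.5417e-5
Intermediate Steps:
Y = 4 (Y = (1 - 3)² = (-2)² = 4)
V(c) = -1 (V(c) = 3 - 1*4 = 3 - 4 = -1)
V(1/(-257 + W(18)))/p = -1/64862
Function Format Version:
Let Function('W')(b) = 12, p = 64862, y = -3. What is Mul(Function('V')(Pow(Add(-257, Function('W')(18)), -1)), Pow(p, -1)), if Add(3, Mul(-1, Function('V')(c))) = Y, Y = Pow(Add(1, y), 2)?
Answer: Rational(-1, 64862) ≈ -1.5417e-5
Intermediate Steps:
Y = 4 (Y = Pow(Add(1, -3), 2) = Pow(-2, 2) = 4)
Function('V')(c) = -1 (Function('V')(c) = Add(3, Mul(-1, 4)) = Add(3, -4) = -1)
Mul(Function('V')(Pow(Add(-257, Function('W')(18)), -1)), Pow(p, -1)) = Mul(-1, Pow(64862, -1)) = Mul(-1, Rational(1, 64862)) = Rational(-1, 64862)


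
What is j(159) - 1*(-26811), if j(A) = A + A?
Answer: 27129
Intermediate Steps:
j(A) = 2*A
j(159) - 1*(-26811) = 2*159 - 1*(-26811) = 318 + 26811 = 27129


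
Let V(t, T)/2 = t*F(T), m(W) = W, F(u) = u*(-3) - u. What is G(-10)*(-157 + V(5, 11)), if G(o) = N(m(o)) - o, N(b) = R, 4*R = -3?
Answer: -22089/4 ≈ -5522.3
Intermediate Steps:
R = -¾ (R = (¼)*(-3) = -¾ ≈ -0.75000)
F(u) = -4*u (F(u) = -3*u - u = -4*u)
V(t, T) = -8*T*t (V(t, T) = 2*(t*(-4*T)) = 2*(-4*T*t) = -8*T*t)
N(b) = -¾
G(o) = -¾ - o
G(-10)*(-157 + V(5, 11)) = (-¾ - 1*(-10))*(-157 - 8*11*5) = (-¾ + 10)*(-157 - 440) = (37/4)*(-597) = -22089/4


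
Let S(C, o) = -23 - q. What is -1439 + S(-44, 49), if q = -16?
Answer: -1446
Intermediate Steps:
S(C, o) = -7 (S(C, o) = -23 - 1*(-16) = -23 + 16 = -7)
-1439 + S(-44, 49) = -1439 - 7 = -1446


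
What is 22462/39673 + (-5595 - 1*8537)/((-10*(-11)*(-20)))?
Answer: 152518809/21820150 ≈ 6.9898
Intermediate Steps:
22462/39673 + (-5595 - 1*8537)/((-10*(-11)*(-20))) = 22462*(1/39673) + (-5595 - 8537)/((110*(-20))) = 22462/39673 - 14132/(-2200) = 22462/39673 - 14132*(-1/2200) = 22462/39673 + 3533/550 = 152518809/21820150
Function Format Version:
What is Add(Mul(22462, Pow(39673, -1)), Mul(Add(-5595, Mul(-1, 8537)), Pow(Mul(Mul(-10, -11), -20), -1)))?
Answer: Rational(152518809, 21820150) ≈ 6.9898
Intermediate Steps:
Add(Mul(22462, Pow(39673, -1)), Mul(Add(-5595, Mul(-1, 8537)), Pow(Mul(Mul(-10, -11), -20), -1))) = Add(Mul(22462, Rational(1, 39673)), Mul(Add(-5595, -8537), Pow(Mul(110, -20), -1))) = Add(Rational(22462, 39673), Mul(-14132, Pow(-2200, -1))) = Add(Rational(22462, 39673), Mul(-14132, Rational(-1, 2200))) = Add(Rational(22462, 39673), Rational(3533, 550)) = Rational(152518809, 21820150)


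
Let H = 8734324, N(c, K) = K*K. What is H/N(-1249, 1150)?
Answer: 2183581/330625 ≈ 6.6044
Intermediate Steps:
N(c, K) = K**2
H/N(-1249, 1150) = 8734324/(1150**2) = 8734324/1322500 = 8734324*(1/1322500) = 2183581/330625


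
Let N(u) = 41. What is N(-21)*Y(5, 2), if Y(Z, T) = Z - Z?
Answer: 0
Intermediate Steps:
Y(Z, T) = 0
N(-21)*Y(5, 2) = 41*0 = 0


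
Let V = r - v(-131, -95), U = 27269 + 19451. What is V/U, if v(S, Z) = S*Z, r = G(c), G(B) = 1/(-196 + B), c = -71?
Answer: -51919/194910 ≈ -0.26637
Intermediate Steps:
U = 46720
r = -1/267 (r = 1/(-196 - 71) = 1/(-267) = -1/267 ≈ -0.0037453)
V = -3322816/267 (V = -1/267 - (-131)*(-95) = -1/267 - 1*12445 = -1/267 - 12445 = -3322816/267 ≈ -12445.)
V/U = -3322816/267/46720 = -3322816/267*1/46720 = -51919/194910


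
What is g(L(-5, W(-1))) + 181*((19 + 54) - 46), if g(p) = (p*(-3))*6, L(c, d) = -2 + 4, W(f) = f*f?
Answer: 4851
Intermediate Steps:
W(f) = f²
L(c, d) = 2
g(p) = -18*p (g(p) = -3*p*6 = -18*p)
g(L(-5, W(-1))) + 181*((19 + 54) - 46) = -18*2 + 181*((19 + 54) - 46) = -36 + 181*(73 - 46) = -36 + 181*27 = -36 + 4887 = 4851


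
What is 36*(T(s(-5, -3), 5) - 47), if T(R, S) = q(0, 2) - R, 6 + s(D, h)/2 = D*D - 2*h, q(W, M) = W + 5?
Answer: -3312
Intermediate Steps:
q(W, M) = 5 + W
s(D, h) = -12 - 4*h + 2*D² (s(D, h) = -12 + 2*(D*D - 2*h) = -12 + 2*(D² - 2*h) = -12 + (-4*h + 2*D²) = -12 - 4*h + 2*D²)
T(R, S) = 5 - R (T(R, S) = (5 + 0) - R = 5 - R)
36*(T(s(-5, -3), 5) - 47) = 36*((5 - (-12 - 4*(-3) + 2*(-5)²)) - 47) = 36*((5 - (-12 + 12 + 2*25)) - 47) = 36*((5 - (-12 + 12 + 50)) - 47) = 36*((5 - 1*50) - 47) = 36*((5 - 50) - 47) = 36*(-45 - 47) = 36*(-92) = -3312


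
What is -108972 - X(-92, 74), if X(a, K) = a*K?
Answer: -102164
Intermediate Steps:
X(a, K) = K*a
-108972 - X(-92, 74) = -108972 - 74*(-92) = -108972 - 1*(-6808) = -108972 + 6808 = -102164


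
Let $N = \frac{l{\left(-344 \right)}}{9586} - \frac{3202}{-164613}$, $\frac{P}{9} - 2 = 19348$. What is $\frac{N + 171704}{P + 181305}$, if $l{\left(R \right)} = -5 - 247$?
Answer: $\frac{135472752281684}{280450479194595} \approx 0.48305$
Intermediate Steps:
$l{\left(R \right)} = -252$
$P = 174150$ ($P = 18 + 9 \cdot 19348 = 18 + 174132 = 174150$)
$N = - \frac{5394052}{788990109}$ ($N = - \frac{252}{9586} - \frac{3202}{-164613} = \left(-252\right) \frac{1}{9586} - - \frac{3202}{164613} = - \frac{126}{4793} + \frac{3202}{164613} = - \frac{5394052}{788990109} \approx -0.0068367$)
$\frac{N + 171704}{P + 181305} = \frac{- \frac{5394052}{788990109} + 171704}{174150 + 181305} = \frac{135472752281684}{788990109 \cdot 355455} = \frac{135472752281684}{788990109} \cdot \frac{1}{355455} = \frac{135472752281684}{280450479194595}$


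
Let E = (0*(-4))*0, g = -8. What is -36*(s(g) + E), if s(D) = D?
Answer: 288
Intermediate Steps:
E = 0 (E = 0*0 = 0)
-36*(s(g) + E) = -36*(-8 + 0) = -36*(-8) = 288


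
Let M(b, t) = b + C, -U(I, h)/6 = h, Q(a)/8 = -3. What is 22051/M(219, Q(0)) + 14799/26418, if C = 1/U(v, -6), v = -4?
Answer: 7029416521/69435310 ≈ 101.24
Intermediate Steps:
Q(a) = -24 (Q(a) = 8*(-3) = -24)
U(I, h) = -6*h
C = 1/36 (C = 1/(-6*(-6)) = 1/36 ≈ 0.027778)
M(b, t) = 1/36 + b (M(b, t) = b + 1/36 = 1/36 + b)
22051/M(219, Q(0)) + 14799/26418 = 22051/(1/36 + 219) + 14799/26418 = 22051/(7885/36) + 14799*(1/26418) = 22051*(36/7885) + 4933/8806 = 793836/7885 + 4933/8806 = 7029416521/69435310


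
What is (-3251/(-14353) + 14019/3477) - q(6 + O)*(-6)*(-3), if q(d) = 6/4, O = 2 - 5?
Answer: -378308951/16635127 ≈ -22.742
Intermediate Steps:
O = -3
q(d) = 3/2 (q(d) = 6*(¼) = 3/2)
(-3251/(-14353) + 14019/3477) - q(6 + O)*(-6)*(-3) = (-3251/(-14353) + 14019/3477) - (3/2)*(-6)*(-3) = (-3251*(-1/14353) + 14019*(1/3477)) - (-9)*(-3) = (3251/14353 + 4673/1159) - 1*27 = 70839478/16635127 - 27 = -378308951/16635127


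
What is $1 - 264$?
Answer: $-263$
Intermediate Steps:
$1 - 264 = -263$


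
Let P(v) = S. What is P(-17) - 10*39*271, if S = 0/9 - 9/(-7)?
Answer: -739821/7 ≈ -1.0569e+5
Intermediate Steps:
S = 9/7 (S = 0*(⅑) - 9*(-⅐) = 0 + 9/7 = 9/7 ≈ 1.2857)
P(v) = 9/7
P(-17) - 10*39*271 = 9/7 - 10*39*271 = 9/7 - 390*271 = 9/7 - 105690 = -739821/7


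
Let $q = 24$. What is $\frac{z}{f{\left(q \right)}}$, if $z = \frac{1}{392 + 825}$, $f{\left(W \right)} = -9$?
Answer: $- \frac{1}{10953} \approx -9.1299 \cdot 10^{-5}$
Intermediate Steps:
$z = \frac{1}{1217} \approx 0.00082169$
$\frac{z}{f{\left(q \right)}} = \frac{1}{1217 \left(-9\right)} = \frac{1}{1217} \left(- \frac{1}{9}\right) = - \frac{1}{10953}$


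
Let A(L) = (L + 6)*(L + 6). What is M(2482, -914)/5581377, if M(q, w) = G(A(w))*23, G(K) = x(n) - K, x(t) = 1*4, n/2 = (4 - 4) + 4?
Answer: -6320860/1860459 ≈ -3.3975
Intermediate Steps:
A(L) = (6 + L)**2 (A(L) = (6 + L)*(6 + L) = (6 + L)**2)
n = 8 (n = 2*((4 - 4) + 4) = 2*(0 + 4) = 2*4 = 8)
x(t) = 4
G(K) = 4 - K
M(q, w) = 92 - 23*(6 + w)**2 (M(q, w) = (4 - (6 + w)**2)*23 = 92 - 23*(6 + w)**2)
M(2482, -914)/5581377 = (92 - 23*(6 - 914)**2)/5581377 = (92 - 23*(-908)**2)*(1/5581377) = (92 - 23*824464)*(1/5581377) = (92 - 18962672)*(1/5581377) = -18962580*1/5581377 = -6320860/1860459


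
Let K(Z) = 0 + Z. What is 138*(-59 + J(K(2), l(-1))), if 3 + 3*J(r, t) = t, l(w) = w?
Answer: -8326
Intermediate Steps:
K(Z) = Z
J(r, t) = -1 + t/3
138*(-59 + J(K(2), l(-1))) = 138*(-59 + (-1 + (⅓)*(-1))) = 138*(-59 + (-1 - ⅓)) = 138*(-59 - 4/3) = 138*(-181/3) = -8326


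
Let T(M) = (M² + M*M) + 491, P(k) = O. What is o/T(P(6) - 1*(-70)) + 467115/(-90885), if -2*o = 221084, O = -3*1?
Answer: -964648107/57372671 ≈ -16.814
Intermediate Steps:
O = -3
P(k) = -3
o = -110542 (o = -½*221084 = -110542)
T(M) = 491 + 2*M² (T(M) = (M² + M²) + 491 = 2*M² + 491 = 491 + 2*M²)
o/T(P(6) - 1*(-70)) + 467115/(-90885) = -110542/(491 + 2*(-3 - 1*(-70))²) + 467115/(-90885) = -110542/(491 + 2*(-3 + 70)²) + 467115*(-1/90885) = -110542/(491 + 2*67²) - 31141/6059 = -110542/(491 + 2*4489) - 31141/6059 = -110542/(491 + 8978) - 31141/6059 = -110542/9469 - 31141/6059 = -964648107/57372671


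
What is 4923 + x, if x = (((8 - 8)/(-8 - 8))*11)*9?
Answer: 4923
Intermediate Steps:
x = 0 (x = ((0/(-16))*11)*9 = ((0*(-1/16))*11)*9 = (0*11)*9 = 0*9 = 0)
4923 + x = 4923 + 0 = 4923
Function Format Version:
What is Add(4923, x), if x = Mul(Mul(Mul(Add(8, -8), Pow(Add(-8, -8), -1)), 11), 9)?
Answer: 4923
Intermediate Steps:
x = 0 (x = Mul(Mul(Mul(0, Pow(-16, -1)), 11), 9) = Mul(Mul(Mul(0, Rational(-1, 16)), 11), 9) = Mul(Mul(0, 11), 9) = Mul(0, 9) = 0)
Add(4923, x) = Add(4923, 0) = 4923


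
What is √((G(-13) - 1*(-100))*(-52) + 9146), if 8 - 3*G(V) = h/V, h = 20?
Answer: √34026/3 ≈ 61.487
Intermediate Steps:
G(V) = 8/3 - 20/(3*V)
√((G(-13) - 1*(-100))*(-52) + 9146) = √(((4/3)*(-5 + 2*(-13))/(-13) - 1*(-100))*(-52) + 9146) = √(((4/3)*(-1/13)*(-5 - 26) + 100)*(-52) + 9146) = √(((4/3)*(-1/13)*(-31) + 100)*(-52) + 9146) = √((124/39 + 100)*(-52) + 9146) = √((4024/39)*(-52) + 9146) = √(-16096/3 + 9146) = √(11342/3) = √34026/3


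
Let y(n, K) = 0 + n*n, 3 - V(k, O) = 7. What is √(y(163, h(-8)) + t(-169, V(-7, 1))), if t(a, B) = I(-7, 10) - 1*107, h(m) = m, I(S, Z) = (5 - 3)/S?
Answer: 4*√81039/7 ≈ 162.67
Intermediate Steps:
V(k, O) = -4 (V(k, O) = 3 - 1*7 = 3 - 7 = -4)
I(S, Z) = 2/S
y(n, K) = n² (y(n, K) = 0 + n² = n²)
t(a, B) = -751/7 (t(a, B) = 2/(-7) - 1*107 = 2*(-⅐) - 107 = -2/7 - 107 = -751/7)
√(y(163, h(-8)) + t(-169, V(-7, 1))) = √(163² - 751/7) = √(26569 - 751/7) = √(185232/7) = 4*√81039/7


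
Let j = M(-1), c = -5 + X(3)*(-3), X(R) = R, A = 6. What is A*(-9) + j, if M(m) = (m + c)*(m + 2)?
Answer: -69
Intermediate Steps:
c = -14 (c = -5 + 3*(-3) = -5 - 9 = -14)
M(m) = (-14 + m)*(2 + m) (M(m) = (m - 14)*(m + 2) = (-14 + m)*(2 + m))
j = -15 (j = -28 + (-1)² - 12*(-1) = -28 + 1 + 12 = -15)
A*(-9) + j = 6*(-9) - 15 = -54 - 15 = -69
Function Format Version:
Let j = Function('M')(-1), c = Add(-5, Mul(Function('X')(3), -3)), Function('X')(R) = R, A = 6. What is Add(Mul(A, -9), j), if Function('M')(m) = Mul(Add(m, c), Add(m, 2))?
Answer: -69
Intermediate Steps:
c = -14 (c = Add(-5, Mul(3, -3)) = Add(-5, -9) = -14)
Function('M')(m) = Mul(Add(-14, m), Add(2, m)) (Function('M')(m) = Mul(Add(m, -14), Add(m, 2)) = Mul(Add(-14, m), Add(2, m)))
j = -15 (j = Add(-28, Pow(-1, 2), Mul(-12, -1)) = Add(-28, 1, 12) = -15)
Add(Mul(A, -9), j) = Add(Mul(6, -9), -15) = Add(-54, -15) = -69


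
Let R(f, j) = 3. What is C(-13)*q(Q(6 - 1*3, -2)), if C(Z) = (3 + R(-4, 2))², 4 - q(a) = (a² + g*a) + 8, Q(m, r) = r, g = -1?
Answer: -360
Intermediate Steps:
q(a) = -4 + a - a² (q(a) = 4 - ((a² - a) + 8) = 4 - (8 + a² - a) = 4 + (-8 + a - a²) = -4 + a - a²)
C(Z) = 36 (C(Z) = (3 + 3)² = 6² = 36)
C(-13)*q(Q(6 - 1*3, -2)) = 36*(-4 - 2 - 1*(-2)²) = 36*(-4 - 2 - 1*4) = 36*(-4 - 2 - 4) = 36*(-10) = -360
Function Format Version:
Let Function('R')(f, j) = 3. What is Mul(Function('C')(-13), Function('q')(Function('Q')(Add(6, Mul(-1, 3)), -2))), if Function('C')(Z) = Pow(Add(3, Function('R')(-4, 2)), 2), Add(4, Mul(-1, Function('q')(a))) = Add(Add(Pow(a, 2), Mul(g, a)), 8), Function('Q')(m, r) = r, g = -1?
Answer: -360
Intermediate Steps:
Function('q')(a) = Add(-4, a, Mul(-1, Pow(a, 2))) (Function('q')(a) = Add(4, Mul(-1, Add(Add(Pow(a, 2), Mul(-1, a)), 8))) = Add(4, Mul(-1, Add(8, Pow(a, 2), Mul(-1, a)))) = Add(4, Add(-8, a, Mul(-1, Pow(a, 2)))) = Add(-4, a, Mul(-1, Pow(a, 2))))
Function('C')(Z) = 36 (Function('C')(Z) = Pow(Add(3, 3), 2) = Pow(6, 2) = 36)
Mul(Function('C')(-13), Function('q')(Function('Q')(Add(6, Mul(-1, 3)), -2))) = Mul(36, Add(-4, -2, Mul(-1, Pow(-2, 2)))) = Mul(36, Add(-4, -2, Mul(-1, 4))) = Mul(36, Add(-4, -2, -4)) = Mul(36, -10) = -360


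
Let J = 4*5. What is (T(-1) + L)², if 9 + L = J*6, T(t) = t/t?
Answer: 12544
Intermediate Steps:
J = 20
T(t) = 1
L = 111 (L = -9 + 20*6 = -9 + 120 = 111)
(T(-1) + L)² = (1 + 111)² = 112² = 12544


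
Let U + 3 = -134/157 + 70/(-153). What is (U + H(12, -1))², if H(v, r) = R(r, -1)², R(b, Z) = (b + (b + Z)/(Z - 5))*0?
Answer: 10723638025/577008441 ≈ 18.585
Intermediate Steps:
R(b, Z) = 0 (R(b, Z) = (b + (Z + b)/(-5 + Z))*0 = 0)
H(v, r) = 0 (H(v, r) = 0² = 0)
U = -103555/24021 (U = -3 + (-134/157 + 70/(-153)) = -3 + (-134*1/157 + 70*(-1/153)) = -3 + (-134/157 - 70/153) = -3 - 31492/24021 = -103555/24021 ≈ -4.3110)
(U + H(12, -1))² = (-103555/24021 + 0)² = (-103555/24021)² = 10723638025/577008441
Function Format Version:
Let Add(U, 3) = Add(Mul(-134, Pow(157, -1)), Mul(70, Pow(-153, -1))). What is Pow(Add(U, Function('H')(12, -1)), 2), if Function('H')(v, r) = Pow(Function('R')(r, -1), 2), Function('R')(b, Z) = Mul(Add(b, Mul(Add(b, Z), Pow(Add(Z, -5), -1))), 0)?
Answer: Rational(10723638025, 577008441) ≈ 18.585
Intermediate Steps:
Function('R')(b, Z) = 0 (Function('R')(b, Z) = Mul(Add(b, Mul(Add(Z, b), Pow(Add(-5, Z), -1))), 0) = Mul(Add(b, Mul(Pow(Add(-5, Z), -1), Add(Z, b))), 0) = 0)
Function('H')(v, r) = 0 (Function('H')(v, r) = Pow(0, 2) = 0)
U = Rational(-103555, 24021) (U = Add(-3, Add(Mul(-134, Pow(157, -1)), Mul(70, Pow(-153, -1)))) = Add(-3, Add(Mul(-134, Rational(1, 157)), Mul(70, Rational(-1, 153)))) = Add(-3, Add(Rational(-134, 157), Rational(-70, 153))) = Add(-3, Rational(-31492, 24021)) = Rational(-103555, 24021) ≈ -4.3110)
Pow(Add(U, Function('H')(12, -1)), 2) = Pow(Add(Rational(-103555, 24021), 0), 2) = Pow(Rational(-103555, 24021), 2) = Rational(10723638025, 577008441)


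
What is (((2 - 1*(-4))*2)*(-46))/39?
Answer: -184/13 ≈ -14.154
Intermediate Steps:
(((2 - 1*(-4))*2)*(-46))/39 = (((2 + 4)*2)*(-46))*(1/39) = ((6*2)*(-46))*(1/39) = (12*(-46))*(1/39) = -552*1/39 = -184/13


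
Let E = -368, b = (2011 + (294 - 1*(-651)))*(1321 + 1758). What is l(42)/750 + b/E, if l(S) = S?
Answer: -284421981/11500 ≈ -24732.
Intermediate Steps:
b = 9101524 (b = (2011 + (294 + 651))*3079 = (2011 + 945)*3079 = 2956*3079 = 9101524)
l(42)/750 + b/E = 42/750 + 9101524/(-368) = 42*(1/750) + 9101524*(-1/368) = 7/125 - 2275381/92 = -284421981/11500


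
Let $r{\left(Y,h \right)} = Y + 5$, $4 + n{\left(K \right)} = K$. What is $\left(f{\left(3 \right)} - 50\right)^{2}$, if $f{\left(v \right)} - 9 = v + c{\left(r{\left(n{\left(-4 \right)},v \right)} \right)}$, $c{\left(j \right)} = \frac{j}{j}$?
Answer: $1369$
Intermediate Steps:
$n{\left(K \right)} = -4 + K$
$r{\left(Y,h \right)} = 5 + Y$
$c{\left(j \right)} = 1$
$f{\left(v \right)} = 10 + v$ ($f{\left(v \right)} = 9 + \left(v + 1\right) = 9 + \left(1 + v\right) = 10 + v$)
$\left(f{\left(3 \right)} - 50\right)^{2} = \left(\left(10 + 3\right) - 50\right)^{2} = \left(13 - 50\right)^{2} = \left(-37\right)^{2} = 1369$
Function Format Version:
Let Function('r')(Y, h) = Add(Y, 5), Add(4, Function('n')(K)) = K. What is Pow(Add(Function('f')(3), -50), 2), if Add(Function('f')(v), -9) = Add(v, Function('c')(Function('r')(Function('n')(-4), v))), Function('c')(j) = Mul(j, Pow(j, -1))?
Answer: 1369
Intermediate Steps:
Function('n')(K) = Add(-4, K)
Function('r')(Y, h) = Add(5, Y)
Function('c')(j) = 1
Function('f')(v) = Add(10, v) (Function('f')(v) = Add(9, Add(v, 1)) = Add(9, Add(1, v)) = Add(10, v))
Pow(Add(Function('f')(3), -50), 2) = Pow(Add(Add(10, 3), -50), 2) = Pow(Add(13, -50), 2) = Pow(-37, 2) = 1369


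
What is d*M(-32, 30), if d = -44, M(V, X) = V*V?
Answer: -45056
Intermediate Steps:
M(V, X) = V**2
d*M(-32, 30) = -44*(-32)**2 = -44*1024 = -45056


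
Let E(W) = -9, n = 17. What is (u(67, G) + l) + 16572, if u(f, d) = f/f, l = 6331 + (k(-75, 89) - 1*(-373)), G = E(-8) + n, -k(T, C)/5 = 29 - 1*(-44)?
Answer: 22912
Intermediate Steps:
k(T, C) = -365 (k(T, C) = -5*(29 - 1*(-44)) = -5*(29 + 44) = -5*73 = -365)
G = 8 (G = -9 + 17 = 8)
l = 6339 (l = 6331 + (-365 - 1*(-373)) = 6331 + (-365 + 373) = 6331 + 8 = 6339)
u(f, d) = 1
(u(67, G) + l) + 16572 = (1 + 6339) + 16572 = 6340 + 16572 = 22912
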